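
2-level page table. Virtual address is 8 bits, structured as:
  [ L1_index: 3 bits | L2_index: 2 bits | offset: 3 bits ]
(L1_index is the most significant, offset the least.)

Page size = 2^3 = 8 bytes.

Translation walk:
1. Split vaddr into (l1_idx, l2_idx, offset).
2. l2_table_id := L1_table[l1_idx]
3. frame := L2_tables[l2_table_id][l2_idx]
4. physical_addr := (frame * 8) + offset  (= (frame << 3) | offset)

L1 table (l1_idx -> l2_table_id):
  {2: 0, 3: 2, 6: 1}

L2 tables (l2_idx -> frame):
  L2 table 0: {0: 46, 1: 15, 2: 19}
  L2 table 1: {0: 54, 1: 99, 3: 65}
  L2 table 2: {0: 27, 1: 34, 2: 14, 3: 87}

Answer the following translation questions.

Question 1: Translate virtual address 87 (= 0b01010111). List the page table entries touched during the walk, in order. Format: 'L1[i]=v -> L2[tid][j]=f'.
vaddr = 87 = 0b01010111
Split: l1_idx=2, l2_idx=2, offset=7

Answer: L1[2]=0 -> L2[0][2]=19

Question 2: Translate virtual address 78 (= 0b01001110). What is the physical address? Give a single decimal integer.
Answer: 126

Derivation:
vaddr = 78 = 0b01001110
Split: l1_idx=2, l2_idx=1, offset=6
L1[2] = 0
L2[0][1] = 15
paddr = 15 * 8 + 6 = 126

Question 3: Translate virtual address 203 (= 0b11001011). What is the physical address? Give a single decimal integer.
Answer: 795

Derivation:
vaddr = 203 = 0b11001011
Split: l1_idx=6, l2_idx=1, offset=3
L1[6] = 1
L2[1][1] = 99
paddr = 99 * 8 + 3 = 795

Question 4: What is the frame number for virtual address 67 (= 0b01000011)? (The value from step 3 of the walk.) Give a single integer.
vaddr = 67: l1_idx=2, l2_idx=0
L1[2] = 0; L2[0][0] = 46

Answer: 46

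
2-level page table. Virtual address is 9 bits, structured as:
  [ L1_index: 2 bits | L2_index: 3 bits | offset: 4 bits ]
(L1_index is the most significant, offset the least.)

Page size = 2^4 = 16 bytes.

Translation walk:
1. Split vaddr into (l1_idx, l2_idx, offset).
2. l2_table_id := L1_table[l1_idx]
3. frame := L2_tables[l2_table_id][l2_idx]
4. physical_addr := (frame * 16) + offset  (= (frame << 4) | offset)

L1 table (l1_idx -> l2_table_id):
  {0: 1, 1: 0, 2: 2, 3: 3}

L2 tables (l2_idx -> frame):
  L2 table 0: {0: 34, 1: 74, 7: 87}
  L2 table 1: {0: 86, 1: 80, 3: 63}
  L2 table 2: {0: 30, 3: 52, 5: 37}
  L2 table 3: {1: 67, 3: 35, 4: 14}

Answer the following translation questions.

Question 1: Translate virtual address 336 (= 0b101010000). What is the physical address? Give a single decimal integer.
vaddr = 336 = 0b101010000
Split: l1_idx=2, l2_idx=5, offset=0
L1[2] = 2
L2[2][5] = 37
paddr = 37 * 16 + 0 = 592

Answer: 592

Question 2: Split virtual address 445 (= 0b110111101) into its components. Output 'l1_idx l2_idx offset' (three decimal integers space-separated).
Answer: 3 3 13

Derivation:
vaddr = 445 = 0b110111101
  top 2 bits -> l1_idx = 3
  next 3 bits -> l2_idx = 3
  bottom 4 bits -> offset = 13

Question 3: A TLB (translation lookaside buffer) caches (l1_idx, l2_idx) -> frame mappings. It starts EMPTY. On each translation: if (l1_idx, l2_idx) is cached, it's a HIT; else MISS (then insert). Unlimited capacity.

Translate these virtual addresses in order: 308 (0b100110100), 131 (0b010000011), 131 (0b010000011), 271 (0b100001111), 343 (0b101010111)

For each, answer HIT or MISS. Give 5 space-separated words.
vaddr=308: (2,3) not in TLB -> MISS, insert
vaddr=131: (1,0) not in TLB -> MISS, insert
vaddr=131: (1,0) in TLB -> HIT
vaddr=271: (2,0) not in TLB -> MISS, insert
vaddr=343: (2,5) not in TLB -> MISS, insert

Answer: MISS MISS HIT MISS MISS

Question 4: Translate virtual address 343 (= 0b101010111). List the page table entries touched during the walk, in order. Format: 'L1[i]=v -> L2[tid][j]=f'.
Answer: L1[2]=2 -> L2[2][5]=37

Derivation:
vaddr = 343 = 0b101010111
Split: l1_idx=2, l2_idx=5, offset=7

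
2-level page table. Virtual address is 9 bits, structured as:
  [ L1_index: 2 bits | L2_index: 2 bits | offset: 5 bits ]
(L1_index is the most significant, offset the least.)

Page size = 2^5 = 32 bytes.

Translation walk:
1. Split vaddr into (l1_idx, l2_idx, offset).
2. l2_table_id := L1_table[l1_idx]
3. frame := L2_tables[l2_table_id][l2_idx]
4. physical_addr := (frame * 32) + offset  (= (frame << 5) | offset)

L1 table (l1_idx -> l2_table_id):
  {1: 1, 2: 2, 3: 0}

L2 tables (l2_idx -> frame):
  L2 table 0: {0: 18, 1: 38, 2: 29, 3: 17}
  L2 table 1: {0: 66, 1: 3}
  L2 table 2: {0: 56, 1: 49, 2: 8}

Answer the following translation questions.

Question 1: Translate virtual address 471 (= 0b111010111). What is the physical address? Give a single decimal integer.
Answer: 951

Derivation:
vaddr = 471 = 0b111010111
Split: l1_idx=3, l2_idx=2, offset=23
L1[3] = 0
L2[0][2] = 29
paddr = 29 * 32 + 23 = 951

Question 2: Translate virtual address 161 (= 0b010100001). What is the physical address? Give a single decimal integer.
Answer: 97

Derivation:
vaddr = 161 = 0b010100001
Split: l1_idx=1, l2_idx=1, offset=1
L1[1] = 1
L2[1][1] = 3
paddr = 3 * 32 + 1 = 97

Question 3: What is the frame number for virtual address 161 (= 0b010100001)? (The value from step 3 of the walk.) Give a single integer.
vaddr = 161: l1_idx=1, l2_idx=1
L1[1] = 1; L2[1][1] = 3

Answer: 3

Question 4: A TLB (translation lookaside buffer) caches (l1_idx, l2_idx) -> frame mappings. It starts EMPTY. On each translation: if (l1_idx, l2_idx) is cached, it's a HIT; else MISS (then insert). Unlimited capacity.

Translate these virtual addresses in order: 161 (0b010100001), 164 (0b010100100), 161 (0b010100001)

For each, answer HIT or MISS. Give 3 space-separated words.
Answer: MISS HIT HIT

Derivation:
vaddr=161: (1,1) not in TLB -> MISS, insert
vaddr=164: (1,1) in TLB -> HIT
vaddr=161: (1,1) in TLB -> HIT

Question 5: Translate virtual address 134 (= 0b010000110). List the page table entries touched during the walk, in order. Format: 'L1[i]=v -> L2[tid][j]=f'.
vaddr = 134 = 0b010000110
Split: l1_idx=1, l2_idx=0, offset=6

Answer: L1[1]=1 -> L2[1][0]=66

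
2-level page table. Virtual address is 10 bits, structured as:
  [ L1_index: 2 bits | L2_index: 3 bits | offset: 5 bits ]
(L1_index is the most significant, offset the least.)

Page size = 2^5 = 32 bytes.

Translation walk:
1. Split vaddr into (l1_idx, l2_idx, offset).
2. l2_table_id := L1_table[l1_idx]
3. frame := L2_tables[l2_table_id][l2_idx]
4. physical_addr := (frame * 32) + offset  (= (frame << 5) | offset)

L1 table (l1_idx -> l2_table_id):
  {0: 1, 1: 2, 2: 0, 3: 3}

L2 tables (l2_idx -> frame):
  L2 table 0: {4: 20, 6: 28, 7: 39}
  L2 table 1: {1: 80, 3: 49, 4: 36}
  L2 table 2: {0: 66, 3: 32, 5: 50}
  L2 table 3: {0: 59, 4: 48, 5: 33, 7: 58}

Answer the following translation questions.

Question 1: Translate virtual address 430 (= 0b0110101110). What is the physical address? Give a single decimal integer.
Answer: 1614

Derivation:
vaddr = 430 = 0b0110101110
Split: l1_idx=1, l2_idx=5, offset=14
L1[1] = 2
L2[2][5] = 50
paddr = 50 * 32 + 14 = 1614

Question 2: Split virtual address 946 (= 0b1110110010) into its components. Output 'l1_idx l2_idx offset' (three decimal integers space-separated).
Answer: 3 5 18

Derivation:
vaddr = 946 = 0b1110110010
  top 2 bits -> l1_idx = 3
  next 3 bits -> l2_idx = 5
  bottom 5 bits -> offset = 18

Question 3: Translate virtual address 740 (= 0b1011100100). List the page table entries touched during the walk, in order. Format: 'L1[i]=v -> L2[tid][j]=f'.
vaddr = 740 = 0b1011100100
Split: l1_idx=2, l2_idx=7, offset=4

Answer: L1[2]=0 -> L2[0][7]=39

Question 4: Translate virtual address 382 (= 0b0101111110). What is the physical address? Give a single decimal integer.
vaddr = 382 = 0b0101111110
Split: l1_idx=1, l2_idx=3, offset=30
L1[1] = 2
L2[2][3] = 32
paddr = 32 * 32 + 30 = 1054

Answer: 1054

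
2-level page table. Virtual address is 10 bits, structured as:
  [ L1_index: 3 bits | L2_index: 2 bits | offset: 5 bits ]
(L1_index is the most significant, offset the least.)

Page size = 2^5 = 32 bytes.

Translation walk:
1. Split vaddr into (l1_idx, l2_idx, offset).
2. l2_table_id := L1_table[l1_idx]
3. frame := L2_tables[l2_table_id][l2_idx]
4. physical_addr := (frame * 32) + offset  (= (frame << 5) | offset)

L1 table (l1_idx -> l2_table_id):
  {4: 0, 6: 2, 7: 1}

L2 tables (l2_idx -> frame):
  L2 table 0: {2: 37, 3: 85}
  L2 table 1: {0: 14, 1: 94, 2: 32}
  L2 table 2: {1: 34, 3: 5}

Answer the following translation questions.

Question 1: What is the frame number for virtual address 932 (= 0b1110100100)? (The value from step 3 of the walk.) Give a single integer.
Answer: 94

Derivation:
vaddr = 932: l1_idx=7, l2_idx=1
L1[7] = 1; L2[1][1] = 94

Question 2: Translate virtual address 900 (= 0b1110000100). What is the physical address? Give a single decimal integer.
Answer: 452

Derivation:
vaddr = 900 = 0b1110000100
Split: l1_idx=7, l2_idx=0, offset=4
L1[7] = 1
L2[1][0] = 14
paddr = 14 * 32 + 4 = 452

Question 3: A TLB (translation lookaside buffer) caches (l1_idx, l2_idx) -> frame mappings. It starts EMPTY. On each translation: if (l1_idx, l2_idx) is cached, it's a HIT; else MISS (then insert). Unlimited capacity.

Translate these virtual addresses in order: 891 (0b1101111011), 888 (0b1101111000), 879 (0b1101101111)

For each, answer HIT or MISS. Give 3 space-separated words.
Answer: MISS HIT HIT

Derivation:
vaddr=891: (6,3) not in TLB -> MISS, insert
vaddr=888: (6,3) in TLB -> HIT
vaddr=879: (6,3) in TLB -> HIT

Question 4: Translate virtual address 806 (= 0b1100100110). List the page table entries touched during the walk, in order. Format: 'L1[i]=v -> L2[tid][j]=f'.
vaddr = 806 = 0b1100100110
Split: l1_idx=6, l2_idx=1, offset=6

Answer: L1[6]=2 -> L2[2][1]=34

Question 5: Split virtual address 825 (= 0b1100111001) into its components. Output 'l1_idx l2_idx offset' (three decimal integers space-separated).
vaddr = 825 = 0b1100111001
  top 3 bits -> l1_idx = 6
  next 2 bits -> l2_idx = 1
  bottom 5 bits -> offset = 25

Answer: 6 1 25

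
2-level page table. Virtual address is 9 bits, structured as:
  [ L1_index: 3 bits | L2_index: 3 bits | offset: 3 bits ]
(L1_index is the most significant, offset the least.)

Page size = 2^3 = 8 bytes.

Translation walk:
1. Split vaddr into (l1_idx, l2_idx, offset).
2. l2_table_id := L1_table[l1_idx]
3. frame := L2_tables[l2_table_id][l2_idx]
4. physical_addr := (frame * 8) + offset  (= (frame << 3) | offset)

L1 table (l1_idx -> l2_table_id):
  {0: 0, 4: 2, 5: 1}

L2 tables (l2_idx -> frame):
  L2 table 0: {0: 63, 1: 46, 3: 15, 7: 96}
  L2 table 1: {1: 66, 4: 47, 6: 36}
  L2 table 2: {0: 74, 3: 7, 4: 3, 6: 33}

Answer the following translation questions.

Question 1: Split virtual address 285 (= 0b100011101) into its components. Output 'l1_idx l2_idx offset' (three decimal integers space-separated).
Answer: 4 3 5

Derivation:
vaddr = 285 = 0b100011101
  top 3 bits -> l1_idx = 4
  next 3 bits -> l2_idx = 3
  bottom 3 bits -> offset = 5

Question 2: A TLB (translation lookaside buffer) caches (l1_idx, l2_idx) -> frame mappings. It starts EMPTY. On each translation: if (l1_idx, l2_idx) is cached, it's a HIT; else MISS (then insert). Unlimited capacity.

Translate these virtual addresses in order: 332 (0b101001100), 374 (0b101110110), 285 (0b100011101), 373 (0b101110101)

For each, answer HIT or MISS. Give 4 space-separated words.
vaddr=332: (5,1) not in TLB -> MISS, insert
vaddr=374: (5,6) not in TLB -> MISS, insert
vaddr=285: (4,3) not in TLB -> MISS, insert
vaddr=373: (5,6) in TLB -> HIT

Answer: MISS MISS MISS HIT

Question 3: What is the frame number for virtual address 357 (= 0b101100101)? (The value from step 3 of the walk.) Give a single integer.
Answer: 47

Derivation:
vaddr = 357: l1_idx=5, l2_idx=4
L1[5] = 1; L2[1][4] = 47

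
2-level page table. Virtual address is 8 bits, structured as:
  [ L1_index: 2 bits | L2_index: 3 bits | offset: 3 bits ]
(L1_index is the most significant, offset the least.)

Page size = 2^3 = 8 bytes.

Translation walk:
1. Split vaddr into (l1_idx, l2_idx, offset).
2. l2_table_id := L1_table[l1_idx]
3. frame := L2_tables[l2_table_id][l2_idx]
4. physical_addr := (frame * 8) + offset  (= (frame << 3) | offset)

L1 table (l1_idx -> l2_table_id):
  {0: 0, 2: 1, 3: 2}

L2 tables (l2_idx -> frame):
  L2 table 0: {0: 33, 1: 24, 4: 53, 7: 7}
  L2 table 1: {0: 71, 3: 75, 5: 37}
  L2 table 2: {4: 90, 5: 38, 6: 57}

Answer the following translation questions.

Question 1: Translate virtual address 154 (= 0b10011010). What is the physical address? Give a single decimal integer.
Answer: 602

Derivation:
vaddr = 154 = 0b10011010
Split: l1_idx=2, l2_idx=3, offset=2
L1[2] = 1
L2[1][3] = 75
paddr = 75 * 8 + 2 = 602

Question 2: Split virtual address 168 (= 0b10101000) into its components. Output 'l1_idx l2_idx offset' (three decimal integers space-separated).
vaddr = 168 = 0b10101000
  top 2 bits -> l1_idx = 2
  next 3 bits -> l2_idx = 5
  bottom 3 bits -> offset = 0

Answer: 2 5 0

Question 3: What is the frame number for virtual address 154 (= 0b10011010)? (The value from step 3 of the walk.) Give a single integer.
vaddr = 154: l1_idx=2, l2_idx=3
L1[2] = 1; L2[1][3] = 75

Answer: 75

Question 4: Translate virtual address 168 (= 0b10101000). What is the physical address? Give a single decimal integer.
Answer: 296

Derivation:
vaddr = 168 = 0b10101000
Split: l1_idx=2, l2_idx=5, offset=0
L1[2] = 1
L2[1][5] = 37
paddr = 37 * 8 + 0 = 296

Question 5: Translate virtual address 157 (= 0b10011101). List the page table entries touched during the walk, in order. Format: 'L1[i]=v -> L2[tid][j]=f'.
vaddr = 157 = 0b10011101
Split: l1_idx=2, l2_idx=3, offset=5

Answer: L1[2]=1 -> L2[1][3]=75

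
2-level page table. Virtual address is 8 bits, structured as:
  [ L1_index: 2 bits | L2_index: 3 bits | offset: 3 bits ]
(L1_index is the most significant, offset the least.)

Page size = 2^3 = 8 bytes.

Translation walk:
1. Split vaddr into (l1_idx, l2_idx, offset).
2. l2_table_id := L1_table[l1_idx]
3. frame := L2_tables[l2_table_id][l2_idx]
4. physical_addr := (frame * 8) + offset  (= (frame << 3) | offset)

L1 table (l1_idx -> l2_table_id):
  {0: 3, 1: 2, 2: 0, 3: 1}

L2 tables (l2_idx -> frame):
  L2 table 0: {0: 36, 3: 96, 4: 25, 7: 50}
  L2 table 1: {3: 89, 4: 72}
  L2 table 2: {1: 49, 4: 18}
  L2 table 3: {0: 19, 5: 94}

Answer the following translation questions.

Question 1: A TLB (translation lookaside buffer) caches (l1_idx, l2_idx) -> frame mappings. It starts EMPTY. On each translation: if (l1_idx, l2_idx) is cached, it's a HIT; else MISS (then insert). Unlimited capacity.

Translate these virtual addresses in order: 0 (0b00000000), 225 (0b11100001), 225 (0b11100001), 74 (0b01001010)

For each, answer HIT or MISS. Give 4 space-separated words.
Answer: MISS MISS HIT MISS

Derivation:
vaddr=0: (0,0) not in TLB -> MISS, insert
vaddr=225: (3,4) not in TLB -> MISS, insert
vaddr=225: (3,4) in TLB -> HIT
vaddr=74: (1,1) not in TLB -> MISS, insert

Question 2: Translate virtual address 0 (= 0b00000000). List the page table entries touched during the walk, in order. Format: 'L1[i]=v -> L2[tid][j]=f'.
vaddr = 0 = 0b00000000
Split: l1_idx=0, l2_idx=0, offset=0

Answer: L1[0]=3 -> L2[3][0]=19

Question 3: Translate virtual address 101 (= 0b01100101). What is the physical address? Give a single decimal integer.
Answer: 149

Derivation:
vaddr = 101 = 0b01100101
Split: l1_idx=1, l2_idx=4, offset=5
L1[1] = 2
L2[2][4] = 18
paddr = 18 * 8 + 5 = 149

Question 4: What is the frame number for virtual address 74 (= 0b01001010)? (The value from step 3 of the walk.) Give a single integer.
vaddr = 74: l1_idx=1, l2_idx=1
L1[1] = 2; L2[2][1] = 49

Answer: 49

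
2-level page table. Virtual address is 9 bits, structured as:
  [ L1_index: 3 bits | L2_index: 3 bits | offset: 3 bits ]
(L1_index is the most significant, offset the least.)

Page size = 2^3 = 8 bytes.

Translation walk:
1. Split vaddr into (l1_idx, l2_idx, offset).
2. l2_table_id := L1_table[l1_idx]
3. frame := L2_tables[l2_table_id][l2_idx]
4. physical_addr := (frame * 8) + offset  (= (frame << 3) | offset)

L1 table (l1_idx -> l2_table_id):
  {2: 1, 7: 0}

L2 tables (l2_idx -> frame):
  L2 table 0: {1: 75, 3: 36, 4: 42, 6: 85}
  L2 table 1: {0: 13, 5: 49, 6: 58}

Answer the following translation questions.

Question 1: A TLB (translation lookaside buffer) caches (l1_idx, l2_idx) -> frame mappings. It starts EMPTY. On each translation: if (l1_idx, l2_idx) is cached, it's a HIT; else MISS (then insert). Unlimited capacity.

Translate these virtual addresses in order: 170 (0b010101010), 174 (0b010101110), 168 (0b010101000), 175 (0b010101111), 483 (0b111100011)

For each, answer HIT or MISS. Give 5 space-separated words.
Answer: MISS HIT HIT HIT MISS

Derivation:
vaddr=170: (2,5) not in TLB -> MISS, insert
vaddr=174: (2,5) in TLB -> HIT
vaddr=168: (2,5) in TLB -> HIT
vaddr=175: (2,5) in TLB -> HIT
vaddr=483: (7,4) not in TLB -> MISS, insert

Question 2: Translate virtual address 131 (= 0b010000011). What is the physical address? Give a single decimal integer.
Answer: 107

Derivation:
vaddr = 131 = 0b010000011
Split: l1_idx=2, l2_idx=0, offset=3
L1[2] = 1
L2[1][0] = 13
paddr = 13 * 8 + 3 = 107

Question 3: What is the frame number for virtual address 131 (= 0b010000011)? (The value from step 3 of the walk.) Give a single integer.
vaddr = 131: l1_idx=2, l2_idx=0
L1[2] = 1; L2[1][0] = 13

Answer: 13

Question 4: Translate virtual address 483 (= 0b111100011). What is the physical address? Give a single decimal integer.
vaddr = 483 = 0b111100011
Split: l1_idx=7, l2_idx=4, offset=3
L1[7] = 0
L2[0][4] = 42
paddr = 42 * 8 + 3 = 339

Answer: 339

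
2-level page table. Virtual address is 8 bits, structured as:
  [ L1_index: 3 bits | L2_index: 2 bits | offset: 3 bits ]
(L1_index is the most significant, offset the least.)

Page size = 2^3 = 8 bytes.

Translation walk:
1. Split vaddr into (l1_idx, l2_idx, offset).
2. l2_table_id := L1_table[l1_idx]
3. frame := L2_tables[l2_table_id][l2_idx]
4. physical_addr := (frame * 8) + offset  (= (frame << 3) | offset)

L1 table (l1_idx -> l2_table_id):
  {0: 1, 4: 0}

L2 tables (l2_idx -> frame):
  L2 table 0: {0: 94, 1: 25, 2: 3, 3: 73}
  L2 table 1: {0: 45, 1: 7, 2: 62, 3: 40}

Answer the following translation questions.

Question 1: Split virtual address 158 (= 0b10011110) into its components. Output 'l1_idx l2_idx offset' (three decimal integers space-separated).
vaddr = 158 = 0b10011110
  top 3 bits -> l1_idx = 4
  next 2 bits -> l2_idx = 3
  bottom 3 bits -> offset = 6

Answer: 4 3 6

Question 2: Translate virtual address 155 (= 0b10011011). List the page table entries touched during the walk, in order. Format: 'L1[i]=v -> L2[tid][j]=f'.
Answer: L1[4]=0 -> L2[0][3]=73

Derivation:
vaddr = 155 = 0b10011011
Split: l1_idx=4, l2_idx=3, offset=3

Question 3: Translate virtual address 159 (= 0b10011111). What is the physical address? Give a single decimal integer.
vaddr = 159 = 0b10011111
Split: l1_idx=4, l2_idx=3, offset=7
L1[4] = 0
L2[0][3] = 73
paddr = 73 * 8 + 7 = 591

Answer: 591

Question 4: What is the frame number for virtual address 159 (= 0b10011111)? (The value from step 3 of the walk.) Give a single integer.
Answer: 73

Derivation:
vaddr = 159: l1_idx=4, l2_idx=3
L1[4] = 0; L2[0][3] = 73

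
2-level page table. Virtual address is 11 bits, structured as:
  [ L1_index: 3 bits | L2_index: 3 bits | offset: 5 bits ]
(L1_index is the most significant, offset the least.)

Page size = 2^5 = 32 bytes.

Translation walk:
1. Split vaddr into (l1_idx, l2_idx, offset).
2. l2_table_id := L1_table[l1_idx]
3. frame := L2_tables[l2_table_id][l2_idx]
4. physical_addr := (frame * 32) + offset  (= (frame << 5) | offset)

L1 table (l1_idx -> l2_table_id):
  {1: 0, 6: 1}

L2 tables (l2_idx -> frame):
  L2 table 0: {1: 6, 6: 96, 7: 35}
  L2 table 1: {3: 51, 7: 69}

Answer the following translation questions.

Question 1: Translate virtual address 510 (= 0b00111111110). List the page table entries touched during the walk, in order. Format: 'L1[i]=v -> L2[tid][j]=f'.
Answer: L1[1]=0 -> L2[0][7]=35

Derivation:
vaddr = 510 = 0b00111111110
Split: l1_idx=1, l2_idx=7, offset=30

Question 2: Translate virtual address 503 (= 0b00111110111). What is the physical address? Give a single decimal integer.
Answer: 1143

Derivation:
vaddr = 503 = 0b00111110111
Split: l1_idx=1, l2_idx=7, offset=23
L1[1] = 0
L2[0][7] = 35
paddr = 35 * 32 + 23 = 1143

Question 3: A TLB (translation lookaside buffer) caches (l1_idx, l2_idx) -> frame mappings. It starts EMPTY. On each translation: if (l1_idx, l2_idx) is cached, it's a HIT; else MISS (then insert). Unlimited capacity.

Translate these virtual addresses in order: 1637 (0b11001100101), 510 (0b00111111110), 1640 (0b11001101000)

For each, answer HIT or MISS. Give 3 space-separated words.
vaddr=1637: (6,3) not in TLB -> MISS, insert
vaddr=510: (1,7) not in TLB -> MISS, insert
vaddr=1640: (6,3) in TLB -> HIT

Answer: MISS MISS HIT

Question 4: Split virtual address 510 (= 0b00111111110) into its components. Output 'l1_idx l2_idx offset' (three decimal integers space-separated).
vaddr = 510 = 0b00111111110
  top 3 bits -> l1_idx = 1
  next 3 bits -> l2_idx = 7
  bottom 5 bits -> offset = 30

Answer: 1 7 30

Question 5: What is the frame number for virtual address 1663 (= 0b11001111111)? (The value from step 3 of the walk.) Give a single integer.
Answer: 51

Derivation:
vaddr = 1663: l1_idx=6, l2_idx=3
L1[6] = 1; L2[1][3] = 51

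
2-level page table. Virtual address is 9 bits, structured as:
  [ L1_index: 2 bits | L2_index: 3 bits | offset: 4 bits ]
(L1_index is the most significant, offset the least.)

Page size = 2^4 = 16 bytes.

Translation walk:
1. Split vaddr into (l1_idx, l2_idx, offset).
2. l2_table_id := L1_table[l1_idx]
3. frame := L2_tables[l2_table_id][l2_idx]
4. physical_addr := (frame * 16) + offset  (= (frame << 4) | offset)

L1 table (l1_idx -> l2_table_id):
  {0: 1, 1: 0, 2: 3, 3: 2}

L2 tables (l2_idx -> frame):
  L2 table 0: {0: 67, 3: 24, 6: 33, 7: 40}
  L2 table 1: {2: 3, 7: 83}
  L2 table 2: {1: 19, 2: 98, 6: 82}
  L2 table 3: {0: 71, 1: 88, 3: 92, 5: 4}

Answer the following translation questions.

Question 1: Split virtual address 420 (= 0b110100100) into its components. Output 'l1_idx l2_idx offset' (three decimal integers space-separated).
vaddr = 420 = 0b110100100
  top 2 bits -> l1_idx = 3
  next 3 bits -> l2_idx = 2
  bottom 4 bits -> offset = 4

Answer: 3 2 4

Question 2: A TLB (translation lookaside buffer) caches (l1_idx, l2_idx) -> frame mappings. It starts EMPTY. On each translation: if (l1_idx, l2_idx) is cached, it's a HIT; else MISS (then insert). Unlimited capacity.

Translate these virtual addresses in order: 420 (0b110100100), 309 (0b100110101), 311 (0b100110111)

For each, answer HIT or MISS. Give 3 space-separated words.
Answer: MISS MISS HIT

Derivation:
vaddr=420: (3,2) not in TLB -> MISS, insert
vaddr=309: (2,3) not in TLB -> MISS, insert
vaddr=311: (2,3) in TLB -> HIT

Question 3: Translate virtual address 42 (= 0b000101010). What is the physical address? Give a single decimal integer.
vaddr = 42 = 0b000101010
Split: l1_idx=0, l2_idx=2, offset=10
L1[0] = 1
L2[1][2] = 3
paddr = 3 * 16 + 10 = 58

Answer: 58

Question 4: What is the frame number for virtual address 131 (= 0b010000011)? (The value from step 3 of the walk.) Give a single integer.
Answer: 67

Derivation:
vaddr = 131: l1_idx=1, l2_idx=0
L1[1] = 0; L2[0][0] = 67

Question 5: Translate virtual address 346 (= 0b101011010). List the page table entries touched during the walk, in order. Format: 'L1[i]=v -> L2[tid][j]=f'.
vaddr = 346 = 0b101011010
Split: l1_idx=2, l2_idx=5, offset=10

Answer: L1[2]=3 -> L2[3][5]=4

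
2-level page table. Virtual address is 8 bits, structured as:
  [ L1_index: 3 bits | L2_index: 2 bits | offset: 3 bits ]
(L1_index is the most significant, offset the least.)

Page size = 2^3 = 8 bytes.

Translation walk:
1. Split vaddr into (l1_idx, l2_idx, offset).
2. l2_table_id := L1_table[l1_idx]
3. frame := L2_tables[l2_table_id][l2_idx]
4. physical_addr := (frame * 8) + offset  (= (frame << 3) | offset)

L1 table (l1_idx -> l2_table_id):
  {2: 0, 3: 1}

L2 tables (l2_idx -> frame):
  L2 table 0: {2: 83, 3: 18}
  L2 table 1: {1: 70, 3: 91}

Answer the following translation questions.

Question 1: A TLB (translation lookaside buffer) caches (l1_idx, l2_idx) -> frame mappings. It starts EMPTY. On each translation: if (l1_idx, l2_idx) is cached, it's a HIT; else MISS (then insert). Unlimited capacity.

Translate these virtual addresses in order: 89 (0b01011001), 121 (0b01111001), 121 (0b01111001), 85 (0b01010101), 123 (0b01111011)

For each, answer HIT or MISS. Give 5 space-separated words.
vaddr=89: (2,3) not in TLB -> MISS, insert
vaddr=121: (3,3) not in TLB -> MISS, insert
vaddr=121: (3,3) in TLB -> HIT
vaddr=85: (2,2) not in TLB -> MISS, insert
vaddr=123: (3,3) in TLB -> HIT

Answer: MISS MISS HIT MISS HIT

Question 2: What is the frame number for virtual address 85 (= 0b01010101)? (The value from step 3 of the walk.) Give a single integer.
vaddr = 85: l1_idx=2, l2_idx=2
L1[2] = 0; L2[0][2] = 83

Answer: 83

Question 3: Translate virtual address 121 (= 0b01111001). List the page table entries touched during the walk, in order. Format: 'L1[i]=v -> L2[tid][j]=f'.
Answer: L1[3]=1 -> L2[1][3]=91

Derivation:
vaddr = 121 = 0b01111001
Split: l1_idx=3, l2_idx=3, offset=1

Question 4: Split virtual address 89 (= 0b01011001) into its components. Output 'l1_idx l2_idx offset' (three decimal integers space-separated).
Answer: 2 3 1

Derivation:
vaddr = 89 = 0b01011001
  top 3 bits -> l1_idx = 2
  next 2 bits -> l2_idx = 3
  bottom 3 bits -> offset = 1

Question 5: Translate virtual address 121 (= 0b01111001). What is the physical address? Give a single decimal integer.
vaddr = 121 = 0b01111001
Split: l1_idx=3, l2_idx=3, offset=1
L1[3] = 1
L2[1][3] = 91
paddr = 91 * 8 + 1 = 729

Answer: 729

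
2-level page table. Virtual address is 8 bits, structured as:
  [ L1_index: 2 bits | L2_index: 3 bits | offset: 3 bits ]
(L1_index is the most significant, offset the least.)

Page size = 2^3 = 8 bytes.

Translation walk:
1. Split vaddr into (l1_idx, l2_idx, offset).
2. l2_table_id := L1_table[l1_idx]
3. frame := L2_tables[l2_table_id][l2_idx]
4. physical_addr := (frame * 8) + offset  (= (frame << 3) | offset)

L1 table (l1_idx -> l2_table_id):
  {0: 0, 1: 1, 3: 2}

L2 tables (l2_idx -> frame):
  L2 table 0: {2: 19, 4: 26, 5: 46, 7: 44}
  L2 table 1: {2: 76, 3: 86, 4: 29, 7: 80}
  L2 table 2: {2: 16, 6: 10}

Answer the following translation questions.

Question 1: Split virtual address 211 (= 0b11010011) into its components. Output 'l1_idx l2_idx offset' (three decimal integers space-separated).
vaddr = 211 = 0b11010011
  top 2 bits -> l1_idx = 3
  next 3 bits -> l2_idx = 2
  bottom 3 bits -> offset = 3

Answer: 3 2 3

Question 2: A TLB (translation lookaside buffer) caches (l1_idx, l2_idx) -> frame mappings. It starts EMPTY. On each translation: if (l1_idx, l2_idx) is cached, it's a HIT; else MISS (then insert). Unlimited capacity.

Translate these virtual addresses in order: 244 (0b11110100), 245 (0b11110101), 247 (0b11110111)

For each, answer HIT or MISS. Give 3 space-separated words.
Answer: MISS HIT HIT

Derivation:
vaddr=244: (3,6) not in TLB -> MISS, insert
vaddr=245: (3,6) in TLB -> HIT
vaddr=247: (3,6) in TLB -> HIT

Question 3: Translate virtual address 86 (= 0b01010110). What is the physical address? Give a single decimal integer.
vaddr = 86 = 0b01010110
Split: l1_idx=1, l2_idx=2, offset=6
L1[1] = 1
L2[1][2] = 76
paddr = 76 * 8 + 6 = 614

Answer: 614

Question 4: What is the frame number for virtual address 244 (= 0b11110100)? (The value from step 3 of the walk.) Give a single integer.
Answer: 10

Derivation:
vaddr = 244: l1_idx=3, l2_idx=6
L1[3] = 2; L2[2][6] = 10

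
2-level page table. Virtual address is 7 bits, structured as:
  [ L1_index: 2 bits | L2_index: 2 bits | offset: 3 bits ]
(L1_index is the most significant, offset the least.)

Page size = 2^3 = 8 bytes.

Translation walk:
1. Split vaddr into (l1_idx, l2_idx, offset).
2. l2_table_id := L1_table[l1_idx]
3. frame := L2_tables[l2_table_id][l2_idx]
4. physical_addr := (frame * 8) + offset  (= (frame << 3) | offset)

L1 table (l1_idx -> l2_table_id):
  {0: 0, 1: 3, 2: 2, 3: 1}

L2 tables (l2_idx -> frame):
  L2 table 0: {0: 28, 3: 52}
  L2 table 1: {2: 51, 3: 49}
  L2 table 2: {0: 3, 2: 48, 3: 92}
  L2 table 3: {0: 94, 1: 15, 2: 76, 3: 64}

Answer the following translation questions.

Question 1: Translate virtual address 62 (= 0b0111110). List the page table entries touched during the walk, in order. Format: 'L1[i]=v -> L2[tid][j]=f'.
Answer: L1[1]=3 -> L2[3][3]=64

Derivation:
vaddr = 62 = 0b0111110
Split: l1_idx=1, l2_idx=3, offset=6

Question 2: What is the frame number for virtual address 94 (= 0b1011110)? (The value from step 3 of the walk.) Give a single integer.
Answer: 92

Derivation:
vaddr = 94: l1_idx=2, l2_idx=3
L1[2] = 2; L2[2][3] = 92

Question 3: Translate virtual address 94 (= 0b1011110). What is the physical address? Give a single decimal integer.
Answer: 742

Derivation:
vaddr = 94 = 0b1011110
Split: l1_idx=2, l2_idx=3, offset=6
L1[2] = 2
L2[2][3] = 92
paddr = 92 * 8 + 6 = 742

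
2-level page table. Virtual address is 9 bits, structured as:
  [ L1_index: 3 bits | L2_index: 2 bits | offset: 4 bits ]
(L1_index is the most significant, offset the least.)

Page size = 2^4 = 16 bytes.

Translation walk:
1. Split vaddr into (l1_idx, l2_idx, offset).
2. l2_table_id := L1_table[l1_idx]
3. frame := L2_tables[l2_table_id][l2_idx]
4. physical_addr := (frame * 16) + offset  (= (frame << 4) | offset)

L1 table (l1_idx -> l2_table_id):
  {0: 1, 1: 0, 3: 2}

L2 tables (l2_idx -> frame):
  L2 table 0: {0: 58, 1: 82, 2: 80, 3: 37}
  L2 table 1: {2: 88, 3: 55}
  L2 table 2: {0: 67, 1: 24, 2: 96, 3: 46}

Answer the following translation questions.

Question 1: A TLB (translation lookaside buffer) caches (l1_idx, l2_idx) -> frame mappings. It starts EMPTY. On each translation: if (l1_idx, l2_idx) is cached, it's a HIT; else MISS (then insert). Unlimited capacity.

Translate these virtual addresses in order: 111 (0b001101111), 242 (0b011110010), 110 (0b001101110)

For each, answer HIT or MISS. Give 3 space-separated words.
Answer: MISS MISS HIT

Derivation:
vaddr=111: (1,2) not in TLB -> MISS, insert
vaddr=242: (3,3) not in TLB -> MISS, insert
vaddr=110: (1,2) in TLB -> HIT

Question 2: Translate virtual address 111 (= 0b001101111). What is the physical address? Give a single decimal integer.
Answer: 1295

Derivation:
vaddr = 111 = 0b001101111
Split: l1_idx=1, l2_idx=2, offset=15
L1[1] = 0
L2[0][2] = 80
paddr = 80 * 16 + 15 = 1295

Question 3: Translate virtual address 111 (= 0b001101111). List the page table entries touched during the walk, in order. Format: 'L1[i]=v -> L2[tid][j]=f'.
vaddr = 111 = 0b001101111
Split: l1_idx=1, l2_idx=2, offset=15

Answer: L1[1]=0 -> L2[0][2]=80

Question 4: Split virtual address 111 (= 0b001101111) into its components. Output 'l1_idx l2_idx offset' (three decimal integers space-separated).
vaddr = 111 = 0b001101111
  top 3 bits -> l1_idx = 1
  next 2 bits -> l2_idx = 2
  bottom 4 bits -> offset = 15

Answer: 1 2 15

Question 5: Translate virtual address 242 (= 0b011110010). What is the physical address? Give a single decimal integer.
Answer: 738

Derivation:
vaddr = 242 = 0b011110010
Split: l1_idx=3, l2_idx=3, offset=2
L1[3] = 2
L2[2][3] = 46
paddr = 46 * 16 + 2 = 738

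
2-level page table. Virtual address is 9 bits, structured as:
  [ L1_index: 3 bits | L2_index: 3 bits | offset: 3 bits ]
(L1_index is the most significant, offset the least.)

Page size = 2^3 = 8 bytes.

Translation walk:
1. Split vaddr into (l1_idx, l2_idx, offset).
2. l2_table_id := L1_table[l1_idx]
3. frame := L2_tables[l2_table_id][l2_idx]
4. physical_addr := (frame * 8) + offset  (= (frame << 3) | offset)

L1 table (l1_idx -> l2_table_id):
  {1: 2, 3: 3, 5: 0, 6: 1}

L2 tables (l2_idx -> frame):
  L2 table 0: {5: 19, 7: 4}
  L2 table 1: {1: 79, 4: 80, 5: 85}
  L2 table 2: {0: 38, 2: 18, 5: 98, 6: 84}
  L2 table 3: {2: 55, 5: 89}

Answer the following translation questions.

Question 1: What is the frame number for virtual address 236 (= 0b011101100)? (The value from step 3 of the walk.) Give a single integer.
Answer: 89

Derivation:
vaddr = 236: l1_idx=3, l2_idx=5
L1[3] = 3; L2[3][5] = 89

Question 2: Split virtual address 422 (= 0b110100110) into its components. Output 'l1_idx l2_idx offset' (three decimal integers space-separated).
Answer: 6 4 6

Derivation:
vaddr = 422 = 0b110100110
  top 3 bits -> l1_idx = 6
  next 3 bits -> l2_idx = 4
  bottom 3 bits -> offset = 6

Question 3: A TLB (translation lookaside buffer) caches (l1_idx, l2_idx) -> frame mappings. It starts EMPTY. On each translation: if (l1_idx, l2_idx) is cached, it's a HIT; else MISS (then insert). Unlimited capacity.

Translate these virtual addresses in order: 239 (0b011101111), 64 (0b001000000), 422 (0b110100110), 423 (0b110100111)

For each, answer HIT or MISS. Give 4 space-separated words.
vaddr=239: (3,5) not in TLB -> MISS, insert
vaddr=64: (1,0) not in TLB -> MISS, insert
vaddr=422: (6,4) not in TLB -> MISS, insert
vaddr=423: (6,4) in TLB -> HIT

Answer: MISS MISS MISS HIT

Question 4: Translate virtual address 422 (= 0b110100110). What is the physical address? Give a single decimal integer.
Answer: 646

Derivation:
vaddr = 422 = 0b110100110
Split: l1_idx=6, l2_idx=4, offset=6
L1[6] = 1
L2[1][4] = 80
paddr = 80 * 8 + 6 = 646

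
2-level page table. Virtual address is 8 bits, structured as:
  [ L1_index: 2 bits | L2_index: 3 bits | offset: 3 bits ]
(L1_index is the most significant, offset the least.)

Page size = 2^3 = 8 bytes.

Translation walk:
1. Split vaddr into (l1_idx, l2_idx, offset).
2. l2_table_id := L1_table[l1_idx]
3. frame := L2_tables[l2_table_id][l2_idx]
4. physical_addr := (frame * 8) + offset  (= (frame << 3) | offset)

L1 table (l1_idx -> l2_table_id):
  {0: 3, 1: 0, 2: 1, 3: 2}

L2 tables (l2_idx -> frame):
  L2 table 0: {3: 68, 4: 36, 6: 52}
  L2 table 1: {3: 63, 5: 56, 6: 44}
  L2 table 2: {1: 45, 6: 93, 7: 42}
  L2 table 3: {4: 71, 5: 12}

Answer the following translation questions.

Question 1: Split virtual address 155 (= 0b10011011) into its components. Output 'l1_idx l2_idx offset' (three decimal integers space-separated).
vaddr = 155 = 0b10011011
  top 2 bits -> l1_idx = 2
  next 3 bits -> l2_idx = 3
  bottom 3 bits -> offset = 3

Answer: 2 3 3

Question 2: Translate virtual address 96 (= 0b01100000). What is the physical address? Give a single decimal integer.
Answer: 288

Derivation:
vaddr = 96 = 0b01100000
Split: l1_idx=1, l2_idx=4, offset=0
L1[1] = 0
L2[0][4] = 36
paddr = 36 * 8 + 0 = 288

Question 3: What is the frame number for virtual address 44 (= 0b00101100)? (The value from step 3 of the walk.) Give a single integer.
Answer: 12

Derivation:
vaddr = 44: l1_idx=0, l2_idx=5
L1[0] = 3; L2[3][5] = 12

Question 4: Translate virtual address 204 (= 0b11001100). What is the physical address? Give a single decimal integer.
vaddr = 204 = 0b11001100
Split: l1_idx=3, l2_idx=1, offset=4
L1[3] = 2
L2[2][1] = 45
paddr = 45 * 8 + 4 = 364

Answer: 364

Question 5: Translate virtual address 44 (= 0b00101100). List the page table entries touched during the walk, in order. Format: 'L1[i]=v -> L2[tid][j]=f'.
Answer: L1[0]=3 -> L2[3][5]=12

Derivation:
vaddr = 44 = 0b00101100
Split: l1_idx=0, l2_idx=5, offset=4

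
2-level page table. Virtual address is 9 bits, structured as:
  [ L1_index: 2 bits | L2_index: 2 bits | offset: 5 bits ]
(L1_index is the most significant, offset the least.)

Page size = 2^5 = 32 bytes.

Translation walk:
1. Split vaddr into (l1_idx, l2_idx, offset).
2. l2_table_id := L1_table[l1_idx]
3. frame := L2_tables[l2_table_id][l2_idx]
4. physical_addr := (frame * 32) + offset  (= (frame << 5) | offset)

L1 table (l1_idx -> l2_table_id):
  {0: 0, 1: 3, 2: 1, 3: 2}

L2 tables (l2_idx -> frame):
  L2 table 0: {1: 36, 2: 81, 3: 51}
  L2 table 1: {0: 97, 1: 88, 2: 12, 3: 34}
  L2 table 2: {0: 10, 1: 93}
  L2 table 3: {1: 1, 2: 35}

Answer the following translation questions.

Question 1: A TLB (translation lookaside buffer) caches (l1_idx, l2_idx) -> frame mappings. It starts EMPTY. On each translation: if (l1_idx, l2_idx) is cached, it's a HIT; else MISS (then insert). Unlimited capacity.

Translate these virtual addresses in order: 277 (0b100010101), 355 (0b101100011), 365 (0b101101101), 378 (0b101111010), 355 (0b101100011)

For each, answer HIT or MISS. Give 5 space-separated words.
vaddr=277: (2,0) not in TLB -> MISS, insert
vaddr=355: (2,3) not in TLB -> MISS, insert
vaddr=365: (2,3) in TLB -> HIT
vaddr=378: (2,3) in TLB -> HIT
vaddr=355: (2,3) in TLB -> HIT

Answer: MISS MISS HIT HIT HIT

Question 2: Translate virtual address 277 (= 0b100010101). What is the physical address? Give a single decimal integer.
Answer: 3125

Derivation:
vaddr = 277 = 0b100010101
Split: l1_idx=2, l2_idx=0, offset=21
L1[2] = 1
L2[1][0] = 97
paddr = 97 * 32 + 21 = 3125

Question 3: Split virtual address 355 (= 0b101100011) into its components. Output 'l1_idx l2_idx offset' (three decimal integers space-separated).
vaddr = 355 = 0b101100011
  top 2 bits -> l1_idx = 2
  next 2 bits -> l2_idx = 3
  bottom 5 bits -> offset = 3

Answer: 2 3 3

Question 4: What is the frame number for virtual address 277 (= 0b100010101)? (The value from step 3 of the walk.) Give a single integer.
Answer: 97

Derivation:
vaddr = 277: l1_idx=2, l2_idx=0
L1[2] = 1; L2[1][0] = 97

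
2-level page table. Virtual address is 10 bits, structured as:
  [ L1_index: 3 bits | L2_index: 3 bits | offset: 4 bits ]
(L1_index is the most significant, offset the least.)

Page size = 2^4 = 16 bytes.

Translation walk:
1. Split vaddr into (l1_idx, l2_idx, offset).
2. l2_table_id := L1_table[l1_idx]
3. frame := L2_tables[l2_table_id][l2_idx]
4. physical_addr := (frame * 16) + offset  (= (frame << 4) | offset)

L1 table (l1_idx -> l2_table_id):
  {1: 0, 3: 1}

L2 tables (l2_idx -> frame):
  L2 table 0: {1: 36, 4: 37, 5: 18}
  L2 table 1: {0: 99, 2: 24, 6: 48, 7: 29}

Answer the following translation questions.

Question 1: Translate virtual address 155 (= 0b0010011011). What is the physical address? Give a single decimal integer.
vaddr = 155 = 0b0010011011
Split: l1_idx=1, l2_idx=1, offset=11
L1[1] = 0
L2[0][1] = 36
paddr = 36 * 16 + 11 = 587

Answer: 587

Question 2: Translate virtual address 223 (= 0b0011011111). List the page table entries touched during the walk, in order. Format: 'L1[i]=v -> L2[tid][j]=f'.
vaddr = 223 = 0b0011011111
Split: l1_idx=1, l2_idx=5, offset=15

Answer: L1[1]=0 -> L2[0][5]=18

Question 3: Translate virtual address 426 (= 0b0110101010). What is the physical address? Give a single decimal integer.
Answer: 394

Derivation:
vaddr = 426 = 0b0110101010
Split: l1_idx=3, l2_idx=2, offset=10
L1[3] = 1
L2[1][2] = 24
paddr = 24 * 16 + 10 = 394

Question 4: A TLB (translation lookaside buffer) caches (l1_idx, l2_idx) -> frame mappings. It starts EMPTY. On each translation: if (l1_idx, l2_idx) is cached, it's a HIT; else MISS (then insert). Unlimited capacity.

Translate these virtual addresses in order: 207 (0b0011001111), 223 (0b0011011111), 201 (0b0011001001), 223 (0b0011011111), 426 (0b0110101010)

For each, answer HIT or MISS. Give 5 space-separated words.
Answer: MISS MISS HIT HIT MISS

Derivation:
vaddr=207: (1,4) not in TLB -> MISS, insert
vaddr=223: (1,5) not in TLB -> MISS, insert
vaddr=201: (1,4) in TLB -> HIT
vaddr=223: (1,5) in TLB -> HIT
vaddr=426: (3,2) not in TLB -> MISS, insert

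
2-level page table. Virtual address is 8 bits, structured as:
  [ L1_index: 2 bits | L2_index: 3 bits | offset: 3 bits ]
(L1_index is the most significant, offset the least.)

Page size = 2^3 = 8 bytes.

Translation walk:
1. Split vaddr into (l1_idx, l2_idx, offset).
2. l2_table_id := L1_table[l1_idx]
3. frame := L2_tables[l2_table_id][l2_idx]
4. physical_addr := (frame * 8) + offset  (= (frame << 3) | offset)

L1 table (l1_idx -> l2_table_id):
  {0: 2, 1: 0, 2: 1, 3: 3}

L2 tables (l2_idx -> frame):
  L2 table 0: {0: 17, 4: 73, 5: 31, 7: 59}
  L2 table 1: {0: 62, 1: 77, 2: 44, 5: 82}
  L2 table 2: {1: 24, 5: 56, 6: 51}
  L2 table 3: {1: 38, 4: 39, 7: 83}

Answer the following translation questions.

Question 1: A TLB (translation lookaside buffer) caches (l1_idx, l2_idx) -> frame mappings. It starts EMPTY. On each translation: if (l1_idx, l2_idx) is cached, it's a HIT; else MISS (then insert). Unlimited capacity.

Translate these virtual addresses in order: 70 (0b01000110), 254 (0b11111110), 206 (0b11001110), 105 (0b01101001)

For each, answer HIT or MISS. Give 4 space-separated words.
vaddr=70: (1,0) not in TLB -> MISS, insert
vaddr=254: (3,7) not in TLB -> MISS, insert
vaddr=206: (3,1) not in TLB -> MISS, insert
vaddr=105: (1,5) not in TLB -> MISS, insert

Answer: MISS MISS MISS MISS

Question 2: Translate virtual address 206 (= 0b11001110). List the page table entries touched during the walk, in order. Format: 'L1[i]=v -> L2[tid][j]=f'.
Answer: L1[3]=3 -> L2[3][1]=38

Derivation:
vaddr = 206 = 0b11001110
Split: l1_idx=3, l2_idx=1, offset=6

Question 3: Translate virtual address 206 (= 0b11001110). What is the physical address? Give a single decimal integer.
vaddr = 206 = 0b11001110
Split: l1_idx=3, l2_idx=1, offset=6
L1[3] = 3
L2[3][1] = 38
paddr = 38 * 8 + 6 = 310

Answer: 310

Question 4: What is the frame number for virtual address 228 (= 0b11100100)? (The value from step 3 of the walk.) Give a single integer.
Answer: 39

Derivation:
vaddr = 228: l1_idx=3, l2_idx=4
L1[3] = 3; L2[3][4] = 39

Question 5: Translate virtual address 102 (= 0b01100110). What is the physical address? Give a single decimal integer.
Answer: 590

Derivation:
vaddr = 102 = 0b01100110
Split: l1_idx=1, l2_idx=4, offset=6
L1[1] = 0
L2[0][4] = 73
paddr = 73 * 8 + 6 = 590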